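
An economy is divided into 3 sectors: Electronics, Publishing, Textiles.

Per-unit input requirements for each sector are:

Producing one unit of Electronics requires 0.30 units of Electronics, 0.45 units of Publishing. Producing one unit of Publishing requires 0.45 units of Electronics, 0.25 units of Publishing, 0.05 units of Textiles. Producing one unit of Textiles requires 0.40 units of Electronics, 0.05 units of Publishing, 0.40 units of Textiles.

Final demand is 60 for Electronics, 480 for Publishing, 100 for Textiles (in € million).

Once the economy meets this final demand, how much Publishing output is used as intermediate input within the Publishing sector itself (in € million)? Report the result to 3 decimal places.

I − A =
  [   0.70    -0.45    -0.40]
  [  -0.45     0.75    -0.05]
  [   0.00    -0.05     0.60]
Cofactors of I−A, C_ij = (−1)^(i+j)·(minor ij) (rows/columns in the sector order above):
  C_11 = (0.75)(0.60) − (-0.05)(-0.05) = 0.4475
  C_12 = −[(-0.45)(0.60) − (-0.05)(0.00)] = 0.2700
  C_13 = (-0.45)(-0.05) − (0.75)(0.00) = 0.0225
  C_21 = −[(-0.45)(0.60) − (-0.40)(-0.05)] = 0.2900
  C_22 = (0.70)(0.60) − (-0.40)(0.00) = 0.4200
  C_23 = −[(0.70)(-0.05) − (-0.45)(0.00)] = 0.0350
  C_31 = (-0.45)(-0.05) − (-0.40)(0.75) = 0.3225
  C_32 = −[(0.70)(-0.05) − (-0.40)(-0.45)] = 0.2150
  C_33 = (0.70)(0.75) − (-0.45)(-0.45) = 0.3225
det(I−A) = Σ_j (I−A)_1j·C_1j = (0.70)(0.4475) + (-0.45)(0.2700) + (-0.40)(0.0225) = 0.18275
adj(I−A) = Cᵀ =
  [ 0.4475   0.2900   0.3225]
  [ 0.2700   0.4200   0.2150]
  [ 0.0225   0.0350   0.3225]
(I − A)⁻¹ = adj(I−A) / det(I−A) ≈
  [   2.4487     1.5869     1.7647]
  [   1.4774     2.2982     1.1765]
  [   0.1231     0.1915     1.7647]
First solve x = (I − A)⁻¹ d = adj(I−A)·d / det(I−A); in particular x_2 = (0.2700·60 + 0.4200·480 + 0.2150·100) / 0.18275 = 239.30 / 0.18275 ≈ 1309.43912.
Intermediate flow from 2 to 2: z_22 = a_22 · x_2 = 0.25 × 239.30 / 0.18275 = 59.825 / 0.18275 ≈ 327.360.

z_22 = 327.360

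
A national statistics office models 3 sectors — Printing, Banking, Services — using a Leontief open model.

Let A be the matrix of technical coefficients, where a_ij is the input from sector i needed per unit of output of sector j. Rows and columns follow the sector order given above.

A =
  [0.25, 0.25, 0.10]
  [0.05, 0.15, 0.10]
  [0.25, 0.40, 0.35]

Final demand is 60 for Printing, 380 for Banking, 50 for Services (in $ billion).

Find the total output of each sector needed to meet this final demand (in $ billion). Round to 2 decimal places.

x_P = 326.46, x_B = 528.33, x_S = 527.61

I − A =
  [   0.75    -0.25    -0.10]
  [  -0.05     0.85    -0.10]
  [  -0.25    -0.40     0.65]
Cofactors of I−A, C_ij = (−1)^(i+j)·(minor ij) (rows/columns in the sector order above):
  C_11 = (0.85)(0.65) − (-0.10)(-0.40) = 0.5125
  C_12 = −[(-0.05)(0.65) − (-0.10)(-0.25)] = 0.0575
  C_13 = (-0.05)(-0.40) − (0.85)(-0.25) = 0.2325
  C_21 = −[(-0.25)(0.65) − (-0.10)(-0.40)] = 0.2025
  C_22 = (0.75)(0.65) − (-0.10)(-0.25) = 0.4625
  C_23 = −[(0.75)(-0.40) − (-0.25)(-0.25)] = 0.3625
  C_31 = (-0.25)(-0.10) − (-0.10)(0.85) = 0.1100
  C_32 = −[(0.75)(-0.10) − (-0.10)(-0.05)] = 0.0800
  C_33 = (0.75)(0.85) − (-0.25)(-0.05) = 0.6250
det(I−A) = Σ_j (I−A)_1j·C_1j = (0.75)(0.5125) + (-0.25)(0.0575) + (-0.10)(0.2325) = 0.34675
adj(I−A) = Cᵀ =
  [ 0.5125   0.2025   0.1100]
  [ 0.0575   0.4625   0.0800]
  [ 0.2325   0.3625   0.6250]
(I − A)⁻¹ = adj(I−A) / det(I−A) ≈
  [   1.4780     0.5840     0.3172]
  [   0.1658     1.3338     0.2307]
  [   0.6705     1.0454     1.8025]
x = (I − A)⁻¹ d = adj(I−A)·d / det(I−A), with det(I−A) = 0.34675:
  x_P = (0.5125·60 + 0.2025·380 + 0.1100·50) / 0.34675 = 113.20 / 0.34675 ≈ 326.46
  x_B = (0.0575·60 + 0.4625·380 + 0.0800·50) / 0.34675 = 183.20 / 0.34675 ≈ 528.33
  x_S = (0.2325·60 + 0.3625·380 + 0.6250·50) / 0.34675 = 182.95 / 0.34675 ≈ 527.61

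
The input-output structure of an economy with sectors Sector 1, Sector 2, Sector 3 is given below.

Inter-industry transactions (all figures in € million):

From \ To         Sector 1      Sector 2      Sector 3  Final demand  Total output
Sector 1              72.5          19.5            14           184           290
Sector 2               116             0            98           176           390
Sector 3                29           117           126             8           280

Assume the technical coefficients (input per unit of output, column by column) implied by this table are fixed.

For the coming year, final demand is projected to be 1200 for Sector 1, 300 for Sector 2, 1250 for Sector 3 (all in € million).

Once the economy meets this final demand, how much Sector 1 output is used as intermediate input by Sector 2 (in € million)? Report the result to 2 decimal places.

z_12 = 126.03

Technical coefficients a_ij = z_ij / X_j:
  a_11 = 72.5/290 = 0.25, a_21 = 116/290 = 0.40, a_31 = 29/290 = 0.10
  a_12 = 19.5/390 = 0.05, a_22 = 0/390 = 0.00, a_32 = 117/390 = 0.30
  a_13 = 14/280 = 0.05, a_23 = 98/280 = 0.35, a_33 = 126/280 = 0.45
I − A =
  [   0.75    -0.05    -0.05]
  [  -0.40     1.00    -0.35]
  [  -0.10    -0.30     0.55]
Cofactors of I−A, C_ij = (−1)^(i+j)·(minor ij) (rows/columns in the sector order above):
  C_11 = (1.00)(0.55) − (-0.35)(-0.30) = 0.4450
  C_12 = −[(-0.40)(0.55) − (-0.35)(-0.10)] = 0.2550
  C_13 = (-0.40)(-0.30) − (1.00)(-0.10) = 0.2200
  C_21 = −[(-0.05)(0.55) − (-0.05)(-0.30)] = 0.0425
  C_22 = (0.75)(0.55) − (-0.05)(-0.10) = 0.4075
  C_23 = −[(0.75)(-0.30) − (-0.05)(-0.10)] = 0.2300
  C_31 = (-0.05)(-0.35) − (-0.05)(1.00) = 0.0675
  C_32 = −[(0.75)(-0.35) − (-0.05)(-0.40)] = 0.2825
  C_33 = (0.75)(1.00) − (-0.05)(-0.40) = 0.7300
det(I−A) = Σ_j (I−A)_1j·C_1j = (0.75)(0.4450) + (-0.05)(0.2550) + (-0.05)(0.2200) = 0.3100
adj(I−A) = Cᵀ =
  [ 0.4450   0.0425   0.0675]
  [ 0.2550   0.4075   0.2825]
  [ 0.2200   0.2300   0.7300]
(I − A)⁻¹ = adj(I−A) / det(I−A) ≈
  [   1.4355     0.1371     0.2177]
  [   0.8226     1.3145     0.9113]
  [   0.7097     0.7419     2.3548]
First solve x = (I − A)⁻¹ d = adj(I−A)·d / det(I−A); in particular x_2 = (0.2550·1200 + 0.4075·300 + 0.2825·1250) / 0.3100 = 781.375 / 0.3100 ≈ 2520.5645.
Intermediate flow from 1 to 2: z_12 = a_12 · x_2 = 0.05 × 781.375 / 0.3100 = 39.06875 / 0.3100 ≈ 126.03.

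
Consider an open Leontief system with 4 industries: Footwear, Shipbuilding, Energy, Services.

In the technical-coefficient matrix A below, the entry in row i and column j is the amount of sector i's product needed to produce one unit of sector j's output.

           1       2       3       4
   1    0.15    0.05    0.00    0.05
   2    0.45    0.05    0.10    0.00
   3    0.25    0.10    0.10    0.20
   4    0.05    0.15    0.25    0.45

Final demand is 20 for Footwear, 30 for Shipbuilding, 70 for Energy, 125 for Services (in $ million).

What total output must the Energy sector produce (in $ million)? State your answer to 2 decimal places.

I − A =
  [   0.85    -0.05     0.00    -0.05]
  [  -0.45     0.95    -0.10     0.00]
  [  -0.25    -0.10     0.90    -0.20]
  [  -0.05    -0.15    -0.25     0.55]
Compute the cofactors C_ij = (−1)^(i+j)·(3×3 minor ij) of I−A; the adjugate is their transpose:
adj(I−A) = Cᵀ =
  [ 0.414250   0.030250   0.015375   0.043250]
  [ 0.215000   0.372875   0.052125   0.038500]
  [ 0.178375   0.081250   0.426000   0.171125]
  [ 0.177375   0.141375   0.209250   0.696750]
det(I−A) = Σ_j (I−A)_1j·C_1j = (0.85)(0.414250) + (-0.05)(0.215000) + (0.00)(0.178375) + (-0.05)(0.177375) = 0.33249375
(I − A)⁻¹ = adj(I−A) / det(I−A) ≈
  [   1.2459     0.0910     0.0462     0.1301]
  [   0.6466     1.1214     0.1568     0.1158]
  [   0.5365     0.2444     1.2812     0.5147]
  [   0.5335     0.4252     0.6293     2.0955]
x = (I − A)⁻¹ d = adj(I−A)·d / det(I−A), with det(I−A) = 0.33249375:
  x_1 = (0.414250·20 + 0.030250·30 + 0.015375·70 + 0.043250·125) / 0.33249375 = 15.675 / 0.33249375 ≈ 47.14
  x_2 = (0.215000·20 + 0.372875·30 + 0.052125·70 + 0.038500·125) / 0.33249375 = 23.9475 / 0.33249375 ≈ 72.02
  x_3 = (0.178375·20 + 0.081250·30 + 0.426000·70 + 0.171125·125) / 0.33249375 = 57.215625 / 0.33249375 ≈ 172.08
  x_4 = (0.177375·20 + 0.141375·30 + 0.209250·70 + 0.696750·125) / 0.33249375 = 109.53 / 0.33249375 ≈ 329.42

x_3 = 172.08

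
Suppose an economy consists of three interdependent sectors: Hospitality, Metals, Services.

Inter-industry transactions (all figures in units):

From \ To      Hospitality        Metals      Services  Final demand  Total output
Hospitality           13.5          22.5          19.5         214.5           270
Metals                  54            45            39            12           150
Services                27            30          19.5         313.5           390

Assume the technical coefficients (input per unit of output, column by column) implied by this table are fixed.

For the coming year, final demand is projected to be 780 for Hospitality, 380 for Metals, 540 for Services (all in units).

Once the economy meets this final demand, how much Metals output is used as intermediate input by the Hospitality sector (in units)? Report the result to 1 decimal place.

Technical coefficients a_ij = z_ij / X_j:
  a_11 = 13.5/270 = 0.05, a_21 = 54/270 = 0.20, a_31 = 27/270 = 0.10
  a_12 = 22.5/150 = 0.15, a_22 = 45/150 = 0.30, a_32 = 30/150 = 0.20
  a_13 = 19.5/390 = 0.05, a_23 = 39/390 = 0.10, a_33 = 19.5/390 = 0.05
I − A =
  [   0.95    -0.15    -0.05]
  [  -0.20     0.70    -0.10]
  [  -0.10    -0.20     0.95]
Cofactors of I−A, C_ij = (−1)^(i+j)·(minor ij) (rows/columns in the sector order above):
  C_11 = (0.70)(0.95) − (-0.10)(-0.20) = 0.6450
  C_12 = −[(-0.20)(0.95) − (-0.10)(-0.10)] = 0.2000
  C_13 = (-0.20)(-0.20) − (0.70)(-0.10) = 0.1100
  C_21 = −[(-0.15)(0.95) − (-0.05)(-0.20)] = 0.1525
  C_22 = (0.95)(0.95) − (-0.05)(-0.10) = 0.8975
  C_23 = −[(0.95)(-0.20) − (-0.15)(-0.10)] = 0.2050
  C_31 = (-0.15)(-0.10) − (-0.05)(0.70) = 0.0500
  C_32 = −[(0.95)(-0.10) − (-0.05)(-0.20)] = 0.1050
  C_33 = (0.95)(0.70) − (-0.15)(-0.20) = 0.6350
det(I−A) = Σ_j (I−A)_1j·C_1j = (0.95)(0.6450) + (-0.15)(0.2000) + (-0.05)(0.1100) = 0.57725
adj(I−A) = Cᵀ =
  [ 0.6450   0.1525   0.0500]
  [ 0.2000   0.8975   0.1050]
  [ 0.1100   0.2050   0.6350]
(I − A)⁻¹ = adj(I−A) / det(I−A) ≈
  [   1.1174     0.2642     0.0866]
  [   0.3465     1.5548     0.1819]
  [   0.1906     0.3551     1.1000]
First solve x = (I − A)⁻¹ d = adj(I−A)·d / det(I−A); in particular x_1 = (0.6450·780 + 0.1525·380 + 0.0500·540) / 0.57725 = 588.05 / 0.57725 ≈ 1018.709.
Intermediate flow from 2 to 1: z_21 = a_21 · x_1 = 0.20 × 588.05 / 0.57725 = 117.61 / 0.57725 ≈ 203.7.

z_21 = 203.7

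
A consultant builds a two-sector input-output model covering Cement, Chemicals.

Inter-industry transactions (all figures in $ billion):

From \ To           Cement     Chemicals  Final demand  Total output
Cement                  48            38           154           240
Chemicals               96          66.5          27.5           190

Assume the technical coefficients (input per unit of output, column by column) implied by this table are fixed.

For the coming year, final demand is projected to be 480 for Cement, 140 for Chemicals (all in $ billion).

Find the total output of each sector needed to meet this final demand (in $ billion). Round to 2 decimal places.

x_1 = 772.73, x_2 = 690.91

Technical coefficients a_ij = z_ij / X_j:
  a_11 = 48/240 = 0.20, a_21 = 96/240 = 0.40
  a_12 = 38/190 = 0.20, a_22 = 66.5/190 = 0.35
I − A =
  [   0.80    -0.20]
  [  -0.40     0.65]
det(I−A) = (0.80)(0.65) − (-0.20)(-0.40) = 0.4400
adj(I−A) = [[0.65, 0.20], [0.40, 0.80]]
(I − A)⁻¹ = adj(I−A) / det(I−A) ≈
  [   1.4773     0.4545]
  [   0.9091     1.8182]
x = (I − A)⁻¹ d = adj(I−A)·d / det(I−A), with det(I−A) = 0.4400:
  x_1 = (0.65·480 + 0.20·140) / 0.4400 = 340.00 / 0.4400 ≈ 772.73
  x_2 = (0.40·480 + 0.80·140) / 0.4400 = 304.00 / 0.4400 ≈ 690.91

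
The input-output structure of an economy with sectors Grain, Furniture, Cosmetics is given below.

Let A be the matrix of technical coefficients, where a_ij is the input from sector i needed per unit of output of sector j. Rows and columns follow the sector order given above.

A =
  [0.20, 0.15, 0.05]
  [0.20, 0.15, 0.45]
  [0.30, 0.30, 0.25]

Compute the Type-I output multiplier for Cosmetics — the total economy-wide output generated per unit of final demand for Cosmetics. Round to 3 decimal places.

m_C = 3.290

I − A =
  [   0.80    -0.15    -0.05]
  [  -0.20     0.85    -0.45]
  [  -0.30    -0.30     0.75]
Cofactors of I−A, C_ij = (−1)^(i+j)·(minor ij) (rows/columns in the sector order above):
  C_11 = (0.85)(0.75) − (-0.45)(-0.30) = 0.5025
  C_12 = −[(-0.20)(0.75) − (-0.45)(-0.30)] = 0.2850
  C_13 = (-0.20)(-0.30) − (0.85)(-0.30) = 0.3150
  C_21 = −[(-0.15)(0.75) − (-0.05)(-0.30)] = 0.1275
  C_22 = (0.80)(0.75) − (-0.05)(-0.30) = 0.5850
  C_23 = −[(0.80)(-0.30) − (-0.15)(-0.30)] = 0.2850
  C_31 = (-0.15)(-0.45) − (-0.05)(0.85) = 0.1100
  C_32 = −[(0.80)(-0.45) − (-0.05)(-0.20)] = 0.3700
  C_33 = (0.80)(0.85) − (-0.15)(-0.20) = 0.6500
det(I−A) = Σ_j (I−A)_1j·C_1j = (0.80)(0.5025) + (-0.15)(0.2850) + (-0.05)(0.3150) = 0.3435
adj(I−A) = Cᵀ =
  [ 0.5025   0.1275   0.1100]
  [ 0.2850   0.5850   0.3700]
  [ 0.3150   0.2850   0.6500]
(I − A)⁻¹ = adj(I−A) / det(I−A) ≈
  [   1.4629     0.3712     0.3202]
  [   0.8297     1.7031     1.0771]
  [   0.9170     0.8297     1.8923]
The output multiplier for sector j is the column-j sum of the Leontief inverse (I − A)⁻¹ = adj(I−A) / det(I−A).
Column C of adj(I−A): (0.1100, 0.3700, 0.6500); det(I−A) = 0.3435.
m_C = (0.1100 + 0.3700 + 0.6500) / 0.3435 = 1.13 / 0.3435 ≈ 3.290.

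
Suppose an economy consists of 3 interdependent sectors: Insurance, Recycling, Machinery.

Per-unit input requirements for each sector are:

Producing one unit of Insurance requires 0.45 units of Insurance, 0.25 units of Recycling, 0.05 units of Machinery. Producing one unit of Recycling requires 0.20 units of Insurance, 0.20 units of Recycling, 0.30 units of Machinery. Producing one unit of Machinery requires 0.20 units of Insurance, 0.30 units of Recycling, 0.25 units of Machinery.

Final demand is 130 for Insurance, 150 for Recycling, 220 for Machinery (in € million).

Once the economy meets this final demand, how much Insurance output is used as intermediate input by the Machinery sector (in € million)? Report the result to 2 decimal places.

I − A =
  [   0.55    -0.20    -0.20]
  [  -0.25     0.80    -0.30]
  [  -0.05    -0.30     0.75]
Cofactors of I−A, C_ij = (−1)^(i+j)·(minor ij) (rows/columns in the sector order above):
  C_11 = (0.80)(0.75) − (-0.30)(-0.30) = 0.5100
  C_12 = −[(-0.25)(0.75) − (-0.30)(-0.05)] = 0.2025
  C_13 = (-0.25)(-0.30) − (0.80)(-0.05) = 0.1150
  C_21 = −[(-0.20)(0.75) − (-0.20)(-0.30)] = 0.2100
  C_22 = (0.55)(0.75) − (-0.20)(-0.05) = 0.4025
  C_23 = −[(0.55)(-0.30) − (-0.20)(-0.05)] = 0.1750
  C_31 = (-0.20)(-0.30) − (-0.20)(0.80) = 0.2200
  C_32 = −[(0.55)(-0.30) − (-0.20)(-0.25)] = 0.2150
  C_33 = (0.55)(0.80) − (-0.20)(-0.25) = 0.3900
det(I−A) = Σ_j (I−A)_1j·C_1j = (0.55)(0.5100) + (-0.20)(0.2025) + (-0.20)(0.1150) = 0.2170
adj(I−A) = Cᵀ =
  [ 0.5100   0.2100   0.2200]
  [ 0.2025   0.4025   0.2150]
  [ 0.1150   0.1750   0.3900]
(I − A)⁻¹ = adj(I−A) / det(I−A) ≈
  [   2.3502     0.9677     1.0138]
  [   0.9332     1.8548     0.9908]
  [   0.5300     0.8065     1.7972]
First solve x = (I − A)⁻¹ d = adj(I−A)·d / det(I−A); in particular x_M = (0.1150·130 + 0.1750·150 + 0.3900·220) / 0.2170 = 127.00 / 0.2170 ≈ 585.2535.
Intermediate flow from I to M: z_IM = a_IM · x_M = 0.20 × 127.00 / 0.2170 = 25.40 / 0.2170 ≈ 117.05.

z_IM = 117.05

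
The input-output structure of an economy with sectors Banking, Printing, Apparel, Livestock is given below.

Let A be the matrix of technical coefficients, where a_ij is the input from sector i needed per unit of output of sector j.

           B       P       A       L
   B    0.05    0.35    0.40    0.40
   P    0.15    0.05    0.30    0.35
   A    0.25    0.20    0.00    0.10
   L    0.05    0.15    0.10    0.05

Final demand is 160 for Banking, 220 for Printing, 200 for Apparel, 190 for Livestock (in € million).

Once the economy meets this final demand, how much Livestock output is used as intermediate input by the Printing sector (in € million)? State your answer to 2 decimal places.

z_LP = 106.76

I − A =
  [   0.95    -0.35    -0.40    -0.40]
  [  -0.15     0.95    -0.30    -0.35]
  [  -0.25    -0.20     1.00    -0.10]
  [  -0.05    -0.15    -0.10     0.95]
Compute the cofactors C_ij = (−1)^(i+j)·(3×3 minor ij) of I−A; the adjugate is their transpose:
adj(I−A) = Cᵀ =
  [ 0.772000   0.479000   0.508000   0.555000]
  [ 0.240000   0.766000   0.368000   0.422000]
  [ 0.251500   0.290625   0.723500   0.289125]
  [ 0.105000   0.176750   0.161000   0.659750]
det(I−A) = Σ_j (I−A)_1j·C_1j = (0.95)(0.772000) + (-0.35)(0.240000) + (-0.40)(0.251500) + (-0.40)(0.105000) = 0.5068
(I − A)⁻¹ = adj(I−A) / det(I−A) ≈
  [   1.5233     0.9451     1.0024     1.0951]
  [   0.4736     1.5114     0.7261     0.8327]
  [   0.4963     0.5735     1.4276     0.5705]
  [   0.2072     0.3488     0.3177     1.3018]
First solve x = (I − A)⁻¹ d = adj(I−A)·d / det(I−A); in particular x_P = (0.240000·160 + 0.766000·220 + 0.368000·200 + 0.422000·190) / 0.5068 = 360.70 / 0.5068 ≈ 711.7206.
Intermediate flow from L to P: z_LP = a_LP · x_P = 0.15 × 360.70 / 0.5068 = 54.105 / 0.5068 ≈ 106.76.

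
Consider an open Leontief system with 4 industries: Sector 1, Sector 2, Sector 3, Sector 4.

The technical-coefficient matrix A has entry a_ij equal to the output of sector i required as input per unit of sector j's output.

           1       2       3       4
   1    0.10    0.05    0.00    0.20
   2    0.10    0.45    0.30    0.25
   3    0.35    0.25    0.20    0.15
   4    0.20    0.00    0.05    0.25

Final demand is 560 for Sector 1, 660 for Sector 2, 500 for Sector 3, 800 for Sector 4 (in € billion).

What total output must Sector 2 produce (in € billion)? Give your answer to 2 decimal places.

I − A =
  [   0.90    -0.05     0.00    -0.20]
  [  -0.10     0.55    -0.30    -0.25]
  [  -0.35    -0.25     0.80    -0.15]
  [  -0.20     0.00    -0.05     0.75]
Compute the cofactors C_ij = (−1)^(i+j)·(3×3 minor ij) of I−A; the adjugate is their transpose:
adj(I−A) = Cᵀ =
  [ 0.266500   0.032125   0.017375   0.085250]
  [ 0.191375   0.497750   0.202750   0.257500]
  [ 0.192125   0.173375   0.343000   0.177625]
  [ 0.083875   0.020125   0.027500   0.319250]
det(I−A) = Σ_j (I−A)_1j·C_1j = (0.90)(0.266500) + (-0.05)(0.191375) + (0.00)(0.192125) + (-0.20)(0.083875) = 0.21350625
(I − A)⁻¹ = adj(I−A) / det(I−A) ≈
  [   1.2482     0.1505     0.0814     0.3993]
  [   0.8963     2.3313     0.9496     1.2061]
  [   0.8999     0.8120     1.6065     0.8319]
  [   0.3928     0.0943     0.1288     1.4953]
x = (I − A)⁻¹ d = adj(I−A)·d / det(I−A), with det(I−A) = 0.21350625:
  x_1 = (0.266500·560 + 0.032125·660 + 0.017375·500 + 0.085250·800) / 0.21350625 = 247.33 / 0.21350625 ≈ 1158.42
  x_2 = (0.191375·560 + 0.497750·660 + 0.202750·500 + 0.257500·800) / 0.21350625 = 743.06 / 0.21350625 ≈ 3480.27
  x_3 = (0.192125·560 + 0.173375·660 + 0.343000·500 + 0.177625·800) / 0.21350625 = 535.6175 / 0.21350625 ≈ 2508.67
  x_4 = (0.083875·560 + 0.020125·660 + 0.027500·500 + 0.319250·800) / 0.21350625 = 329.4025 / 0.21350625 ≈ 1542.82

x_2 = 3480.27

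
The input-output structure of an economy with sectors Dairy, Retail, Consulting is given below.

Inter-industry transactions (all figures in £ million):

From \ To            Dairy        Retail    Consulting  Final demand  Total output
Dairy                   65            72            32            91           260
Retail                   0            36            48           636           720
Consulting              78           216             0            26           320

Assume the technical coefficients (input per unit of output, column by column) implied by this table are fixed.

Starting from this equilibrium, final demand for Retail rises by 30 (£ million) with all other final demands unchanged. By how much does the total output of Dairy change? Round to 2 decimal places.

Δx_D = 6.04

Technical coefficients a_ij = z_ij / X_j:
  a_DD = 65/260 = 0.25, a_RD = 0/260 = 0.00, a_CD = 78/260 = 0.30
  a_DR = 72/720 = 0.10, a_RR = 36/720 = 0.05, a_CR = 216/720 = 0.30
  a_DC = 32/320 = 0.10, a_RC = 48/320 = 0.15, a_CC = 0/320 = 0.00
I − A =
  [   0.75    -0.10    -0.10]
  [   0.00     0.95    -0.15]
  [  -0.30    -0.30     1.00]
Cofactors of I−A, C_ij = (−1)^(i+j)·(minor ij) (rows/columns in the sector order above):
  C_11 = (0.95)(1.00) − (-0.15)(-0.30) = 0.9050
  C_12 = −[(0.00)(1.00) − (-0.15)(-0.30)] = 0.0450
  C_13 = (0.00)(-0.30) − (0.95)(-0.30) = 0.2850
  C_21 = −[(-0.10)(1.00) − (-0.10)(-0.30)] = 0.1300
  C_22 = (0.75)(1.00) − (-0.10)(-0.30) = 0.7200
  C_23 = −[(0.75)(-0.30) − (-0.10)(-0.30)] = 0.2550
  C_31 = (-0.10)(-0.15) − (-0.10)(0.95) = 0.1100
  C_32 = −[(0.75)(-0.15) − (-0.10)(0.00)] = 0.1125
  C_33 = (0.75)(0.95) − (-0.10)(0.00) = 0.7125
det(I−A) = Σ_j (I−A)_1j·C_1j = (0.75)(0.9050) + (-0.10)(0.0450) + (-0.10)(0.2850) = 0.64575
adj(I−A) = Cᵀ =
  [ 0.9050   0.1300   0.1100]
  [ 0.0450   0.7200   0.1125]
  [ 0.2850   0.2550   0.7125]
(I − A)⁻¹ = adj(I−A) / det(I−A) ≈
  [   1.4015     0.2013     0.1703]
  [   0.0697     1.1150     0.1742]
  [   0.4413     0.3949     1.1034]
Δx = (I − A)⁻¹ Δd with Δd having +30 in the Retail component and 0 elsewhere.
So Δx_D = L_DR · (+30), where L_DR = adj(I−A)_DR / det(I−A) = 0.1300 / 0.64575.
Δx_D = 0.1300 × (+30) / 0.64575 = 3.90 / 0.64575 ≈ 6.04.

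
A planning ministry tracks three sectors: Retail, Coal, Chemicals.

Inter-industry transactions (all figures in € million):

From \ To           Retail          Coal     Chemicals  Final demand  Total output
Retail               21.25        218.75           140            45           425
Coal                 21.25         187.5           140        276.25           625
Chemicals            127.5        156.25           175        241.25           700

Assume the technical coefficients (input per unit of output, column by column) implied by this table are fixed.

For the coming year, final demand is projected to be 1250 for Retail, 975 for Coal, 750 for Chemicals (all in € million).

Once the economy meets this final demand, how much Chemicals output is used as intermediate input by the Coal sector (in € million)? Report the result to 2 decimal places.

Technical coefficients a_ij = z_ij / X_j:
  a_11 = 21.25/425 = 0.05, a_21 = 21.25/425 = 0.05, a_31 = 127.5/425 = 0.30
  a_12 = 218.75/625 = 0.35, a_22 = 187.5/625 = 0.30, a_32 = 156.25/625 = 0.25
  a_13 = 140/700 = 0.20, a_23 = 140/700 = 0.20, a_33 = 175/700 = 0.25
I − A =
  [   0.95    -0.35    -0.20]
  [  -0.05     0.70    -0.20]
  [  -0.30    -0.25     0.75]
Cofactors of I−A, C_ij = (−1)^(i+j)·(minor ij) (rows/columns in the sector order above):
  C_11 = (0.70)(0.75) − (-0.20)(-0.25) = 0.4750
  C_12 = −[(-0.05)(0.75) − (-0.20)(-0.30)] = 0.0975
  C_13 = (-0.05)(-0.25) − (0.70)(-0.30) = 0.2225
  C_21 = −[(-0.35)(0.75) − (-0.20)(-0.25)] = 0.3125
  C_22 = (0.95)(0.75) − (-0.20)(-0.30) = 0.6525
  C_23 = −[(0.95)(-0.25) − (-0.35)(-0.30)] = 0.3425
  C_31 = (-0.35)(-0.20) − (-0.20)(0.70) = 0.2100
  C_32 = −[(0.95)(-0.20) − (-0.20)(-0.05)] = 0.2000
  C_33 = (0.95)(0.70) − (-0.35)(-0.05) = 0.6475
det(I−A) = Σ_j (I−A)_1j·C_1j = (0.95)(0.4750) + (-0.35)(0.0975) + (-0.20)(0.2225) = 0.372625
adj(I−A) = Cᵀ =
  [ 0.4750   0.3125   0.2100]
  [ 0.0975   0.6525   0.2000]
  [ 0.2225   0.3425   0.6475]
(I − A)⁻¹ = adj(I−A) / det(I−A) ≈
  [   1.2747     0.8386     0.5636]
  [   0.2617     1.7511     0.5367]
  [   0.5971     0.9192     1.7377]
First solve x = (I − A)⁻¹ d = adj(I−A)·d / det(I−A); in particular x_2 = (0.0975·1250 + 0.6525·975 + 0.2000·750) / 0.372625 = 908.0625 / 0.372625 ≈ 2436.9339.
Intermediate flow from 3 to 2: z_32 = a_32 · x_2 = 0.25 × 908.0625 / 0.372625 = 227.015625 / 0.372625 ≈ 609.23.

z_32 = 609.23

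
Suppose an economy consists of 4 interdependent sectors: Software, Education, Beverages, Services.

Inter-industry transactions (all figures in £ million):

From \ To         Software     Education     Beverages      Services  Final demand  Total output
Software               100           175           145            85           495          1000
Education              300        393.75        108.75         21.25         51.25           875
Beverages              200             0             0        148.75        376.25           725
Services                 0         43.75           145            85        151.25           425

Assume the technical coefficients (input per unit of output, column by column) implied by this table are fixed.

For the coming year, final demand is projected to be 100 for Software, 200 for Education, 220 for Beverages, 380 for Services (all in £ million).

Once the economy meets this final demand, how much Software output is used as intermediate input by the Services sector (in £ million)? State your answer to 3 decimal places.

z_14 = 134.994

Technical coefficients a_ij = z_ij / X_j:
  a_11 = 100/1000 = 0.10, a_21 = 300/1000 = 0.30, a_31 = 200/1000 = 0.20, a_41 = 0/1000 = 0.00
  a_12 = 175/875 = 0.20, a_22 = 393.75/875 = 0.45, a_32 = 0/875 = 0.00, a_42 = 43.75/875 = 0.05
  a_13 = 145/725 = 0.20, a_23 = 108.75/725 = 0.15, a_33 = 0/725 = 0.00, a_43 = 145/725 = 0.20
  a_14 = 85/425 = 0.20, a_24 = 21.25/425 = 0.05, a_34 = 148.75/425 = 0.35, a_44 = 85/425 = 0.20
I − A =
  [   0.90    -0.20    -0.20    -0.20]
  [  -0.30     0.55    -0.15    -0.05]
  [  -0.20     0.00     1.00    -0.35]
  [   0.00    -0.05    -0.20     0.80]
Compute the cofactors C_ij = (−1)^(i+j)·(3×3 minor ij) of I−A; the adjugate is their transpose:
adj(I−A) = Cᵀ =
  [ 0.396375   0.159500   0.137000   0.169000]
  [ 0.245000   0.617000   0.177000   0.177250]
  [ 0.092750   0.049750   0.342750   0.176250]
  [ 0.038500   0.051000   0.096750   0.407000]
det(I−A) = Σ_j (I−A)_1j·C_1j = (0.90)(0.396375) + (-0.20)(0.245000) + (-0.20)(0.092750) + (-0.20)(0.038500) = 0.2814875
(I − A)⁻¹ = adj(I−A) / det(I−A) ≈
  [   1.4081     0.5666     0.4867     0.6004]
  [   0.8704     2.1919     0.6288     0.6297]
  [   0.3295     0.1767     1.2176     0.6261]
  [   0.1368     0.1812     0.3437     1.4459]
First solve x = (I − A)⁻¹ d = adj(I−A)·d / det(I−A); in particular x_4 = (0.038500·100 + 0.051000·200 + 0.096750·220 + 0.407000·380) / 0.2814875 = 189.995 / 0.2814875 ≈ 674.96780.
Intermediate flow from 1 to 4: z_14 = a_14 · x_4 = 0.20 × 189.995 / 0.2814875 = 37.999 / 0.2814875 ≈ 134.994.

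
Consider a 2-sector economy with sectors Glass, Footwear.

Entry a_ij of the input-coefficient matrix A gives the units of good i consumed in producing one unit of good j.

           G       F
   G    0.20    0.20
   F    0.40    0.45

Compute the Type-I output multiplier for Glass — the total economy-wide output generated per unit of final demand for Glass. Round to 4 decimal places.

m_G = 2.6389

I − A =
  [   0.80    -0.20]
  [  -0.40     0.55]
det(I−A) = (0.80)(0.55) − (-0.20)(-0.40) = 0.3600
adj(I−A) = [[0.55, 0.20], [0.40, 0.80]]
(I − A)⁻¹ = adj(I−A) / det(I−A) ≈
  [   1.52778     0.55556]
  [   1.11111     2.22222]
The output multiplier for sector j is the column-j sum of the Leontief inverse (I − A)⁻¹ = adj(I−A) / det(I−A).
Column G of adj(I−A): (0.55, 0.40); det(I−A) = 0.3600.
m_G = (0.55 + 0.40) / 0.3600 = 0.95 / 0.3600 ≈ 2.6389.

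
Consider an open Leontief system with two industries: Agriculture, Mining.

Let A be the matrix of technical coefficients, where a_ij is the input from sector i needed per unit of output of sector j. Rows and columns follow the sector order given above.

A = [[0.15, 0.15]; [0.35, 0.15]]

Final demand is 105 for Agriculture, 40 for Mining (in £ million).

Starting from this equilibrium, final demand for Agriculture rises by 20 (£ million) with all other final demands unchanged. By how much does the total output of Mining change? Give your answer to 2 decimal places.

Δx_2 = 10.45

I − A =
  [   0.85    -0.15]
  [  -0.35     0.85]
det(I−A) = (0.85)(0.85) − (-0.15)(-0.35) = 0.6700
adj(I−A) = [[0.85, 0.15], [0.35, 0.85]]
(I − A)⁻¹ = adj(I−A) / det(I−A) ≈
  [   1.2687     0.2239]
  [   0.5224     1.2687]
Δx = (I − A)⁻¹ Δd with Δd having +20 in the Agriculture component and 0 elsewhere.
So Δx_2 = L_21 · (+20), where L_21 = adj(I−A)_21 / det(I−A) = 0.35 / 0.6700.
Δx_2 = 0.35 × (+20) / 0.6700 = 7.00 / 0.6700 ≈ 10.45.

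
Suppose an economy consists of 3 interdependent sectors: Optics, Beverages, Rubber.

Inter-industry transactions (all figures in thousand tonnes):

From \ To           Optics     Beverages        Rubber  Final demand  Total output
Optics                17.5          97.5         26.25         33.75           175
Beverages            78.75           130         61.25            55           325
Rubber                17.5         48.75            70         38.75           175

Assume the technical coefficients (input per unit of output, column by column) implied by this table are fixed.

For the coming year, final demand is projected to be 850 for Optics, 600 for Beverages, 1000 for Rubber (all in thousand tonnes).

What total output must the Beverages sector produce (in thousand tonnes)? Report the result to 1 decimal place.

x_B = 5759.2

Technical coefficients a_ij = z_ij / X_j:
  a_OO = 17.5/175 = 0.10, a_BO = 78.75/175 = 0.45, a_RO = 17.5/175 = 0.10
  a_OB = 97.5/325 = 0.30, a_BB = 130/325 = 0.40, a_RB = 48.75/325 = 0.15
  a_OR = 26.25/175 = 0.15, a_BR = 61.25/175 = 0.35, a_RR = 70/175 = 0.40
I − A =
  [   0.90    -0.30    -0.15]
  [  -0.45     0.60    -0.35]
  [  -0.10    -0.15     0.60]
Cofactors of I−A, C_ij = (−1)^(i+j)·(minor ij) (rows/columns in the sector order above):
  C_11 = (0.60)(0.60) − (-0.35)(-0.15) = 0.3075
  C_12 = −[(-0.45)(0.60) − (-0.35)(-0.10)] = 0.3050
  C_13 = (-0.45)(-0.15) − (0.60)(-0.10) = 0.1275
  C_21 = −[(-0.30)(0.60) − (-0.15)(-0.15)] = 0.2025
  C_22 = (0.90)(0.60) − (-0.15)(-0.10) = 0.5250
  C_23 = −[(0.90)(-0.15) − (-0.30)(-0.10)] = 0.1650
  C_31 = (-0.30)(-0.35) − (-0.15)(0.60) = 0.1950
  C_32 = −[(0.90)(-0.35) − (-0.15)(-0.45)] = 0.3825
  C_33 = (0.90)(0.60) − (-0.30)(-0.45) = 0.4050
det(I−A) = Σ_j (I−A)_1j·C_1j = (0.90)(0.3075) + (-0.30)(0.3050) + (-0.15)(0.1275) = 0.166125
adj(I−A) = Cᵀ =
  [ 0.3075   0.2025   0.1950]
  [ 0.3050   0.5250   0.3825]
  [ 0.1275   0.1650   0.4050]
(I − A)⁻¹ = adj(I−A) / det(I−A) ≈
  [   1.8510     1.2190     1.1738]
  [   1.8360     3.1603     2.3025]
  [   0.7675     0.9932     2.4379]
x = (I − A)⁻¹ d = adj(I−A)·d / det(I−A), with det(I−A) = 0.166125:
  x_O = (0.3075·850 + 0.2025·600 + 0.1950·1000) / 0.166125 = 577.875 / 0.166125 ≈ 3478.6
  x_B = (0.3050·850 + 0.5250·600 + 0.3825·1000) / 0.166125 = 956.75 / 0.166125 ≈ 5759.2
  x_R = (0.1275·850 + 0.1650·600 + 0.4050·1000) / 0.166125 = 612.375 / 0.166125 ≈ 3686.2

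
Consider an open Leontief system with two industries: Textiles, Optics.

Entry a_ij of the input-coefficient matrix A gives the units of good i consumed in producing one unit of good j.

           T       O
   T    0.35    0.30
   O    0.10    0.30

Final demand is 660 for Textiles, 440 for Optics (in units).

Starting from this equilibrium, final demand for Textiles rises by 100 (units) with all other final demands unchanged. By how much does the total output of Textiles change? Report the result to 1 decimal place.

I − A =
  [   0.65    -0.30]
  [  -0.10     0.70]
det(I−A) = (0.65)(0.70) − (-0.30)(-0.10) = 0.4250
adj(I−A) = [[0.70, 0.30], [0.10, 0.65]]
(I − A)⁻¹ = adj(I−A) / det(I−A) ≈
  [   1.6471     0.7059]
  [   0.2353     1.5294]
Δx = (I − A)⁻¹ Δd with Δd having +100 in the Textiles component and 0 elsewhere.
So Δx_T = L_TT · (+100), where L_TT = adj(I−A)_TT / det(I−A) = 0.70 / 0.4250.
Δx_T = 0.70 × (+100) / 0.4250 = 70.00 / 0.4250 ≈ 164.7.

Δx_T = 164.7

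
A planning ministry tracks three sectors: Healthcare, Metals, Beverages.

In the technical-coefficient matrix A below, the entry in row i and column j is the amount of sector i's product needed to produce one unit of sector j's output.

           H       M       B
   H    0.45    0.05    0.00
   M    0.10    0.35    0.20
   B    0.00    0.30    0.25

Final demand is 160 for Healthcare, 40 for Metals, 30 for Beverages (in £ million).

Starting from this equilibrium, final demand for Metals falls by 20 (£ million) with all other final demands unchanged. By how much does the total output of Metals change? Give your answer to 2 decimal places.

Δx_M = -35.66

I − A =
  [   0.55    -0.05     0.00]
  [  -0.10     0.65    -0.20]
  [   0.00    -0.30     0.75]
Cofactors of I−A, C_ij = (−1)^(i+j)·(minor ij) (rows/columns in the sector order above):
  C_11 = (0.65)(0.75) − (-0.20)(-0.30) = 0.4275
  C_12 = −[(-0.10)(0.75) − (-0.20)(0.00)] = 0.0750
  C_13 = (-0.10)(-0.30) − (0.65)(0.00) = 0.0300
  C_21 = −[(-0.05)(0.75) − (0.00)(-0.30)] = 0.0375
  C_22 = (0.55)(0.75) − (0.00)(0.00) = 0.4125
  C_23 = −[(0.55)(-0.30) − (-0.05)(0.00)] = 0.1650
  C_31 = (-0.05)(-0.20) − (0.00)(0.65) = 0.0100
  C_32 = −[(0.55)(-0.20) − (0.00)(-0.10)] = 0.1100
  C_33 = (0.55)(0.65) − (-0.05)(-0.10) = 0.3525
det(I−A) = Σ_j (I−A)_1j·C_1j = (0.55)(0.4275) + (-0.05)(0.0750) + (0.00)(0.0300) = 0.231375
adj(I−A) = Cᵀ =
  [ 0.4275   0.0375   0.0100]
  [ 0.0750   0.4125   0.1100]
  [ 0.0300   0.1650   0.3525]
(I − A)⁻¹ = adj(I−A) / det(I−A) ≈
  [   1.8476     0.1621     0.0432]
  [   0.3241     1.7828     0.4754]
  [   0.1297     0.7131     1.5235]
Δx = (I − A)⁻¹ Δd with Δd having -20 in the Metals component and 0 elsewhere.
So Δx_M = L_MM · (-20), where L_MM = adj(I−A)_MM / det(I−A) = 0.4125 / 0.231375.
Δx_M = 0.4125 × (-20) / 0.231375 = -8.25 / 0.231375 ≈ -35.66.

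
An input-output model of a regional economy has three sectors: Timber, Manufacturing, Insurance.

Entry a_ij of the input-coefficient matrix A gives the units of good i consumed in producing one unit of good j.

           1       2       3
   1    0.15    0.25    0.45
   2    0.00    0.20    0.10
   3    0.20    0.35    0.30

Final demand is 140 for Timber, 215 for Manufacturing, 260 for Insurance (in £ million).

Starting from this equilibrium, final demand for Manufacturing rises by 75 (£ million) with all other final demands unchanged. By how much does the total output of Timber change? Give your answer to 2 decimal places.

Δx_1 = 67.54

I − A =
  [   0.85    -0.25    -0.45]
  [   0.00     0.80    -0.10]
  [  -0.20    -0.35     0.70]
Cofactors of I−A, C_ij = (−1)^(i+j)·(minor ij) (rows/columns in the sector order above):
  C_11 = (0.80)(0.70) − (-0.10)(-0.35) = 0.5250
  C_12 = −[(0.00)(0.70) − (-0.10)(-0.20)] = 0.0200
  C_13 = (0.00)(-0.35) − (0.80)(-0.20) = 0.1600
  C_21 = −[(-0.25)(0.70) − (-0.45)(-0.35)] = 0.3325
  C_22 = (0.85)(0.70) − (-0.45)(-0.20) = 0.5050
  C_23 = −[(0.85)(-0.35) − (-0.25)(-0.20)] = 0.3475
  C_31 = (-0.25)(-0.10) − (-0.45)(0.80) = 0.3850
  C_32 = −[(0.85)(-0.10) − (-0.45)(0.00)] = 0.0850
  C_33 = (0.85)(0.80) − (-0.25)(0.00) = 0.6800
det(I−A) = Σ_j (I−A)_1j·C_1j = (0.85)(0.5250) + (-0.25)(0.0200) + (-0.45)(0.1600) = 0.36925
adj(I−A) = Cᵀ =
  [ 0.5250   0.3325   0.3850]
  [ 0.0200   0.5050   0.0850]
  [ 0.1600   0.3475   0.6800]
(I − A)⁻¹ = adj(I−A) / det(I−A) ≈
  [   1.4218     0.9005     1.0427]
  [   0.0542     1.3676     0.2302]
  [   0.4333     0.9411     1.8416]
Δx = (I − A)⁻¹ Δd with Δd having +75 in the Manufacturing component and 0 elsewhere.
So Δx_1 = L_12 · (+75), where L_12 = adj(I−A)_12 / det(I−A) = 0.3325 / 0.36925.
Δx_1 = 0.3325 × (+75) / 0.36925 = 24.9375 / 0.36925 ≈ 67.54.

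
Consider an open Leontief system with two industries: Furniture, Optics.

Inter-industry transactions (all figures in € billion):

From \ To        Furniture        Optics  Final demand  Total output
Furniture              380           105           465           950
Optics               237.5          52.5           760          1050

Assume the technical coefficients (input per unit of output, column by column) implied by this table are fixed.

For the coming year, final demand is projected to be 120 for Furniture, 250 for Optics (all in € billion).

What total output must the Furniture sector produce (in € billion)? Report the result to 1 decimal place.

x_F = 255.0

Technical coefficients a_ij = z_ij / X_j:
  a_FF = 380/950 = 0.40, a_OF = 237.5/950 = 0.25
  a_FO = 105/1050 = 0.10, a_OO = 52.5/1050 = 0.05
I − A =
  [   0.60    -0.10]
  [  -0.25     0.95]
det(I−A) = (0.60)(0.95) − (-0.10)(-0.25) = 0.5450
adj(I−A) = [[0.95, 0.10], [0.25, 0.60]]
(I − A)⁻¹ = adj(I−A) / det(I−A) ≈
  [   1.7431     0.1835]
  [   0.4587     1.1009]
x = (I − A)⁻¹ d = adj(I−A)·d / det(I−A), with det(I−A) = 0.5450:
  x_F = (0.95·120 + 0.10·250) / 0.5450 = 139.00 / 0.5450 ≈ 255.0
  x_O = (0.25·120 + 0.60·250) / 0.5450 = 180.00 / 0.5450 ≈ 330.3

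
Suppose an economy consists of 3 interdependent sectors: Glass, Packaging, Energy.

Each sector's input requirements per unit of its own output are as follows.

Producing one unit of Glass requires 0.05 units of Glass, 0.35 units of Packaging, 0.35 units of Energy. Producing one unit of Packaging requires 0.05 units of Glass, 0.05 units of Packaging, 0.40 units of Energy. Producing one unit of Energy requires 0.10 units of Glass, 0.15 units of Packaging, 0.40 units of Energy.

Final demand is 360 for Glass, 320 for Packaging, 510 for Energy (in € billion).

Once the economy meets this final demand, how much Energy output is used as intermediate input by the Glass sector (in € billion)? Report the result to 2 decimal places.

z_EG = 213.14

I − A =
  [   0.95    -0.05    -0.10]
  [  -0.35     0.95    -0.15]
  [  -0.35    -0.40     0.60]
Cofactors of I−A, C_ij = (−1)^(i+j)·(minor ij) (rows/columns in the sector order above):
  C_11 = (0.95)(0.60) − (-0.15)(-0.40) = 0.5100
  C_12 = −[(-0.35)(0.60) − (-0.15)(-0.35)] = 0.2625
  C_13 = (-0.35)(-0.40) − (0.95)(-0.35) = 0.4725
  C_21 = −[(-0.05)(0.60) − (-0.10)(-0.40)] = 0.0700
  C_22 = (0.95)(0.60) − (-0.10)(-0.35) = 0.5350
  C_23 = −[(0.95)(-0.40) − (-0.05)(-0.35)] = 0.3975
  C_31 = (-0.05)(-0.15) − (-0.10)(0.95) = 0.1025
  C_32 = −[(0.95)(-0.15) − (-0.10)(-0.35)] = 0.1775
  C_33 = (0.95)(0.95) − (-0.05)(-0.35) = 0.8850
det(I−A) = Σ_j (I−A)_1j·C_1j = (0.95)(0.5100) + (-0.05)(0.2625) + (-0.10)(0.4725) = 0.424125
adj(I−A) = Cᵀ =
  [ 0.5100   0.0700   0.1025]
  [ 0.2625   0.5350   0.1775]
  [ 0.4725   0.3975   0.8850]
(I − A)⁻¹ = adj(I−A) / det(I−A) ≈
  [   1.2025     0.1650     0.2417]
  [   0.6189     1.2614     0.4185]
  [   1.1141     0.9372     2.0866]
First solve x = (I − A)⁻¹ d = adj(I−A)·d / det(I−A); in particular x_G = (0.5100·360 + 0.0700·320 + 0.1025·510) / 0.424125 = 258.275 / 0.424125 ≈ 608.9596.
Intermediate flow from E to G: z_EG = a_EG · x_G = 0.35 × 258.275 / 0.424125 = 90.39625 / 0.424125 ≈ 213.14.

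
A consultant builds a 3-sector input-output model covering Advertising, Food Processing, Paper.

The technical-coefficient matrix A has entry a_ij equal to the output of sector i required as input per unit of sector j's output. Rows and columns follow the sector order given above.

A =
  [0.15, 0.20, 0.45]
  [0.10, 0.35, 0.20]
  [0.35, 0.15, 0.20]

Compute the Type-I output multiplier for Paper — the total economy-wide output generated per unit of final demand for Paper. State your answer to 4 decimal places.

I − A =
  [   0.85    -0.20    -0.45]
  [  -0.10     0.65    -0.20]
  [  -0.35    -0.15     0.80]
Cofactors of I−A, C_ij = (−1)^(i+j)·(minor ij) (rows/columns in the sector order above):
  C_11 = (0.65)(0.80) − (-0.20)(-0.15) = 0.4900
  C_12 = −[(-0.10)(0.80) − (-0.20)(-0.35)] = 0.1500
  C_13 = (-0.10)(-0.15) − (0.65)(-0.35) = 0.2425
  C_21 = −[(-0.20)(0.80) − (-0.45)(-0.15)] = 0.2275
  C_22 = (0.85)(0.80) − (-0.45)(-0.35) = 0.5225
  C_23 = −[(0.85)(-0.15) − (-0.20)(-0.35)] = 0.1975
  C_31 = (-0.20)(-0.20) − (-0.45)(0.65) = 0.3325
  C_32 = −[(0.85)(-0.20) − (-0.45)(-0.10)] = 0.2150
  C_33 = (0.85)(0.65) − (-0.20)(-0.10) = 0.5325
det(I−A) = Σ_j (I−A)_1j·C_1j = (0.85)(0.4900) + (-0.20)(0.1500) + (-0.45)(0.2425) = 0.277375
adj(I−A) = Cᵀ =
  [ 0.4900   0.2275   0.3325]
  [ 0.1500   0.5225   0.2150]
  [ 0.2425   0.1975   0.5325]
(I − A)⁻¹ = adj(I−A) / det(I−A) ≈
  [   1.76656     0.82019     1.19874]
  [   0.54078     1.88373     0.77512]
  [   0.87427     0.71203     1.91978]
The output multiplier for sector j is the column-j sum of the Leontief inverse (I − A)⁻¹ = adj(I−A) / det(I−A).
Column 3 of adj(I−A): (0.3325, 0.2150, 0.5325); det(I−A) = 0.277375.
m_3 = (0.3325 + 0.2150 + 0.5325) / 0.277375 = 1.08 / 0.277375 ≈ 3.8936.

m_3 = 3.8936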